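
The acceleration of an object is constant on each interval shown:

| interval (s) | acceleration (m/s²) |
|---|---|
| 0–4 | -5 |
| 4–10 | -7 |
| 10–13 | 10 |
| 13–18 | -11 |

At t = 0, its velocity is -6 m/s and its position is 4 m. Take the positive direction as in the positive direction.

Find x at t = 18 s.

On each constant-a segment, Δv = aΔt and Δx = v₀Δt + ½aΔt²; chain segment to segment.
0–4 s: v starts -6 m/s; Δx = -6·4 + ½·-5·4² = -64 m; v ends -26 m/s.
4–10 s: v starts -26 m/s; Δx = -26·6 + ½·-7·6² = -282 m; v ends -68 m/s.
10–13 s: v starts -68 m/s; Δx = -68·3 + ½·10·3² = -159 m; v ends -38 m/s.
13–18 s: v starts -38 m/s; Δx = -38·5 + ½·-11·5² = -327.5 m; v ends -93 m/s.
x(18) = 4 + Σ Δx = -828.5 m.

-828.5 m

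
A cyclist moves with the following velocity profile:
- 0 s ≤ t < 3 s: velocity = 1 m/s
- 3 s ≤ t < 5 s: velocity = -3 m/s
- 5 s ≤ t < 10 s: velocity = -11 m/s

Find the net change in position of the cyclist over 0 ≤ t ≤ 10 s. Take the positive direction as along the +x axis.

-58 m

Displacement is the signed area under the v-t curve.
0–3 s: 1 × 3 = 3 m
3–5 s: -3 × 2 = -6 m
5–10 s: -11 × 5 = -55 m
Net displacement = -58 m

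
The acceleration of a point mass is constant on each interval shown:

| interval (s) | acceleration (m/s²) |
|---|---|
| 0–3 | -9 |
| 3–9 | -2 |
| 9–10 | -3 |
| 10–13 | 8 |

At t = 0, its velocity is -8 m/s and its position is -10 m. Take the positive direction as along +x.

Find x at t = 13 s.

On each constant-a segment, Δv = aΔt and Δx = v₀Δt + ½aΔt²; chain segment to segment.
0–3 s: v starts -8 m/s; Δx = -8·3 + ½·-9·3² = -64.5 m; v ends -35 m/s.
3–9 s: v starts -35 m/s; Δx = -35·6 + ½·-2·6² = -246 m; v ends -47 m/s.
9–10 s: v starts -47 m/s; Δx = -47·1 + ½·-3·1² = -48.5 m; v ends -50 m/s.
10–13 s: v starts -50 m/s; Δx = -50·3 + ½·8·3² = -114 m; v ends -26 m/s.
x(13) = -10 + Σ Δx = -483 m.

-483 m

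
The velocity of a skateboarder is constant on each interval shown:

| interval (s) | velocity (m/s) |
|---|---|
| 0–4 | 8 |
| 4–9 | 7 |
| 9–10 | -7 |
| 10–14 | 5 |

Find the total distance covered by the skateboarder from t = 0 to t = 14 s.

Total distance travelled is ∫|v| dt — sum the magnitudes of each area piece.
0–4 s: |8| × 4 = 32 m
4–9 s: |7| × 5 = 35 m
9–10 s: |-7| × 1 = 7 m
10–14 s: |5| × 4 = 20 m
Total distance = 94 m

94 m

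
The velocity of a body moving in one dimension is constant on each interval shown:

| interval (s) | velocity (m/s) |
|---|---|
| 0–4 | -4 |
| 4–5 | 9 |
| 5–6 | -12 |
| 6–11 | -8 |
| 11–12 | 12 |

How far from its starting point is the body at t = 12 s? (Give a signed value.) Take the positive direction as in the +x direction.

Net displacement equals the area under the velocity-time graph (areas below the axis count negative).
0–4 s: -4 × 4 = -16 m
4–5 s: 9 × 1 = 9 m
5–6 s: -12 × 1 = -12 m
6–11 s: -8 × 5 = -40 m
11–12 s: 12 × 1 = 12 m
Net displacement = -47 m

-47 m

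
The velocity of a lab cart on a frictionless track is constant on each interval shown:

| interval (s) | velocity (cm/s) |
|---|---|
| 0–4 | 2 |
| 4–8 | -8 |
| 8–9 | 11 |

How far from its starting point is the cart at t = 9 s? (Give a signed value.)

Net displacement equals the area under the velocity-time graph (areas below the axis count negative).
0–4 s: 2 × 4 = 8 cm
4–8 s: -8 × 4 = -32 cm
8–9 s: 11 × 1 = 11 cm
Net displacement = -13 cm

-13 cm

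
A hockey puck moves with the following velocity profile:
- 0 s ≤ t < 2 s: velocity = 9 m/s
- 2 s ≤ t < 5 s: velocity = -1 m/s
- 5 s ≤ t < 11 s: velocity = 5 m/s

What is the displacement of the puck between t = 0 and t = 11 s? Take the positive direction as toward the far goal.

45 m

Net displacement equals the area under the velocity-time graph (areas below the axis count negative).
0–2 s: 9 × 2 = 18 m
2–5 s: -1 × 3 = -3 m
5–11 s: 5 × 6 = 30 m
Net displacement = 45 m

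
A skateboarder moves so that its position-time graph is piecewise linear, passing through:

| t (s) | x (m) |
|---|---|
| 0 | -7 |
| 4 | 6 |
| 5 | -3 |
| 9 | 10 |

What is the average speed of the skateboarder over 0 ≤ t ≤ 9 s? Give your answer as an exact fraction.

35/9 m/s

Average speed = (total path length)/(elapsed time); on a piecewise-linear x-t graph the path length is Σ|Δx|.
0–4 s: |Δx| = |6 − -7| = 13 m
4–5 s: |Δx| = |-3 − 6| = 9 m
5–9 s: |Δx| = |10 − -3| = 13 m
Total path = 35 m; average speed = 35/9 = 35/9 m/s.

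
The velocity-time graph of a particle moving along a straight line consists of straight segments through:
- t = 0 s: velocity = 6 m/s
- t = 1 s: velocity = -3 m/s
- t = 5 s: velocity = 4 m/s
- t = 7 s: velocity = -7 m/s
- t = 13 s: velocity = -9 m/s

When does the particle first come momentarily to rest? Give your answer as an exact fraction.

t = 2/3 s

v changes sign on 0–1 s (from 6 to -3); the graph is linear there, so v = 0 at t = 0 + (-6)·(1 − 0)/(-3 − 6) = 2/3 s.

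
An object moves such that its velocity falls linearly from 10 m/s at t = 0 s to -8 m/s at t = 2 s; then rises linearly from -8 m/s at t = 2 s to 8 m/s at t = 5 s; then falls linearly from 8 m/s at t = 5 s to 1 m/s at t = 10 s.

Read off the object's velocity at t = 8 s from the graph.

On 5–10 s the graph is linear from 8 to 1 m/s: v(8) = 8 + (1 − 8)·(8 − 5)/(10 − 5) = 3.8 m/s.

3.8 m/s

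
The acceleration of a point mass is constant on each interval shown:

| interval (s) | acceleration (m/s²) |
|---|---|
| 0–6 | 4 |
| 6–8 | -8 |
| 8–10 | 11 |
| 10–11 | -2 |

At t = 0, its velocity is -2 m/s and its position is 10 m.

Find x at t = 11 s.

159 m

On each constant-a segment, Δv = aΔt and Δx = v₀Δt + ½aΔt²; chain segment to segment.
0–6 s: v starts -2 m/s; Δx = -2·6 + ½·4·6² = 60 m; v ends 22 m/s.
6–8 s: v starts 22 m/s; Δx = 22·2 + ½·-8·2² = 28 m; v ends 6 m/s.
8–10 s: v starts 6 m/s; Δx = 6·2 + ½·11·2² = 34 m; v ends 28 m/s.
10–11 s: v starts 28 m/s; Δx = 28·1 + ½·-2·1² = 27 m; v ends 26 m/s.
x(11) = 10 + Σ Δx = 159 m.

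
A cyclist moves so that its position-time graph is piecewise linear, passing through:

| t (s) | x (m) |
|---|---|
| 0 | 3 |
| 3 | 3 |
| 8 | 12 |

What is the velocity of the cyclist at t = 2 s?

0 m/s

Velocity is the slope of the x-t graph on 0–3 s: (3 − 3)/(3 − 0) = 0 m/s.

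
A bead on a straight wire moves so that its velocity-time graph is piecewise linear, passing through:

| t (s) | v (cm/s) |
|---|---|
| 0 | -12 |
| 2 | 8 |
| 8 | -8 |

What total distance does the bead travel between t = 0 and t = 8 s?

Distance (not displacement) is the total path length: add the absolute areas under v-t.
0–2 s: v = 0 at t = 1.2 s; triangle areas 7.2 + 3.2 = 10.4 cm
2–8 s: v = 0 at t = 5 s; triangle areas 12 + 12 = 24 cm
Total distance = 34.4 cm

34.4 cm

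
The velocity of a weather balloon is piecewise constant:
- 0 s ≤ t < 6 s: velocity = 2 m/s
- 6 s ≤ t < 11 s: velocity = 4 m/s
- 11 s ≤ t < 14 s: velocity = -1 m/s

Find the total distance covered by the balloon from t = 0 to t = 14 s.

35 m

Total distance travelled is ∫|v| dt — sum the magnitudes of each area piece.
0–6 s: |2| × 6 = 12 m
6–11 s: |4| × 5 = 20 m
11–14 s: |-1| × 3 = 3 m
Total distance = 35 m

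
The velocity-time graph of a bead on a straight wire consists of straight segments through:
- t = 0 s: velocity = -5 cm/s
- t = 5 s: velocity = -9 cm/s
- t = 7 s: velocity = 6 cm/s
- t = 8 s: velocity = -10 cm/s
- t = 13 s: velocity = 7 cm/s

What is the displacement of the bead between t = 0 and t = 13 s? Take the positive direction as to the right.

-47.5 cm

Displacement is the signed area under the v-t curve.
0–5 s: ½(-5 + -9)(5) = -35 cm
5–7 s: ½(-9 + 6)(2) = -3 cm
7–8 s: ½(6 + -10)(1) = -2 cm
8–13 s: ½(-10 + 7)(5) = -7.5 cm
Net displacement = -47.5 cm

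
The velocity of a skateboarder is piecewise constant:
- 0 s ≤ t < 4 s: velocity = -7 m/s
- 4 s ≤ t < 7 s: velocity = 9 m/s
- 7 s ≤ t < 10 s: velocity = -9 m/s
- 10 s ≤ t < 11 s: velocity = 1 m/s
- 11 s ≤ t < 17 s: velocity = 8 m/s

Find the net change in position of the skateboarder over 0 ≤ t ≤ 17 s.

Displacement is the signed area under the v-t curve.
0–4 s: -7 × 4 = -28 m
4–7 s: 9 × 3 = 27 m
7–10 s: -9 × 3 = -27 m
10–11 s: 1 × 1 = 1 m
11–17 s: 8 × 6 = 48 m
Net displacement = 21 m

21 m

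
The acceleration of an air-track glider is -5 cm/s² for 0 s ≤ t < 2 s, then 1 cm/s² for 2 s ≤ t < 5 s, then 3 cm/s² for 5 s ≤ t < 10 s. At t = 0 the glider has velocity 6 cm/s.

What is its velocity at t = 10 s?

14 cm/s

Δv equals the area under the a-t graph; then v = v₀ + Δv.
0–2 s: -5 × 2 = -10 cm/s
2–5 s: 1 × 3 = 3 cm/s
5–10 s: 3 × 5 = 15 cm/s
Δv = 8 cm/s, so v(10) = 6 + (8) = 14 cm/s.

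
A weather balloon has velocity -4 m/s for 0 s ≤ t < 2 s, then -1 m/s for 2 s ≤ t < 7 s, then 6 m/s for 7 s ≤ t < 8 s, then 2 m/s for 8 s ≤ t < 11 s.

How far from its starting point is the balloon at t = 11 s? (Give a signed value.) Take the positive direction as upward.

Displacement is the signed area under the v-t curve.
0–2 s: -4 × 2 = -8 m
2–7 s: -1 × 5 = -5 m
7–8 s: 6 × 1 = 6 m
8–11 s: 2 × 3 = 6 m
Net displacement = -1 m

-1 m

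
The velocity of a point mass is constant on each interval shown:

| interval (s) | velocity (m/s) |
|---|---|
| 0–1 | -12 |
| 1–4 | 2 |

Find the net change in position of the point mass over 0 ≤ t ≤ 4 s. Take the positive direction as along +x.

-6 m

Net displacement equals the area under the velocity-time graph (areas below the axis count negative).
0–1 s: -12 × 1 = -12 m
1–4 s: 2 × 3 = 6 m
Net displacement = -6 m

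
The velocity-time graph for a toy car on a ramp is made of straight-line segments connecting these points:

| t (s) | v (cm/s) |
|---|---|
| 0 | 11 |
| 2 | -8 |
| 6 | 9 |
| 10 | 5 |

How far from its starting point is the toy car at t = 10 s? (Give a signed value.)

Displacement is the signed area under the v-t curve.
0–2 s: ½(11 + -8)(2) = 3 cm
2–6 s: ½(-8 + 9)(4) = 2 cm
6–10 s: ½(9 + 5)(4) = 28 cm
Net displacement = 33 cm

33 cm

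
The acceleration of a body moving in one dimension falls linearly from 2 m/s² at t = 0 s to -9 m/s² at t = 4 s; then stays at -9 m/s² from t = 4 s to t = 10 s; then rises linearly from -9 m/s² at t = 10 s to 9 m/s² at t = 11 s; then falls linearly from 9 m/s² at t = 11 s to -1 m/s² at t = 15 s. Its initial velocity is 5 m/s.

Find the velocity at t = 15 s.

Δv equals the area under the a-t graph; then v = v₀ + Δv.
0–4 s: ½(2 + -9)(4) = -14 m/s
4–10 s: -9 × 6 = -54 m/s
10–11 s: ½(-9 + 9)(1) = 0 m/s
11–15 s: ½(9 + -1)(4) = 16 m/s
Δv = -52 m/s, so v(15) = 5 + (-52) = -47 m/s.

-47 m/s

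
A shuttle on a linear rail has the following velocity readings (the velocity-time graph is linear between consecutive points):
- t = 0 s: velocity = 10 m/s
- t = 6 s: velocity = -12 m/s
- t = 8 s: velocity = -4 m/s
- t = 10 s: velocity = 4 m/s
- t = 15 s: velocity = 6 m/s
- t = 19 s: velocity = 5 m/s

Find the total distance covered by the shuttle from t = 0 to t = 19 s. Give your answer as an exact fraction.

1103/11 m

Total distance travelled is ∫|v| dt — sum the magnitudes of each area piece.
0–6 s: v = 0 at t = 30/11 s; triangle areas 150/11 + 216/11 = 366/11 m
6–8 s: |½(-12 + -4)(2)| = 16 m
8–10 s: v = 0 at t = 9 s; triangle areas 2 + 2 = 4 m
10–15 s: |½(4 + 6)(5)| = 25 m
15–19 s: |½(6 + 5)(4)| = 22 m
Total distance = 1103/11 m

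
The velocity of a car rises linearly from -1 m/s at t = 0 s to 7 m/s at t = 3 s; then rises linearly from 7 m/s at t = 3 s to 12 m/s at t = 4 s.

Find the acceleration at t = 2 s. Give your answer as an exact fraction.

Acceleration is the slope of the v-t graph on 0–3 s: (7 − -1)/(3 − 0) = 8/3 m/s².

8/3 m/s²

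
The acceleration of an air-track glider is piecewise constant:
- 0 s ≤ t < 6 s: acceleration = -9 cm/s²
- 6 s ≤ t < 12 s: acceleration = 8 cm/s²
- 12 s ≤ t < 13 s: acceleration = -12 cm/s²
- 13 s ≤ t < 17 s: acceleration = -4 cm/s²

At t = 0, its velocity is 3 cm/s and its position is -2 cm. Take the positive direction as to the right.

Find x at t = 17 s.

On each constant-a segment, Δv = aΔt and Δx = v₀Δt + ½aΔt²; chain segment to segment.
0–6 s: v starts 3 cm/s; Δx = 3·6 + ½·-9·6² = -144 cm; v ends -51 cm/s.
6–12 s: v starts -51 cm/s; Δx = -51·6 + ½·8·6² = -162 cm; v ends -3 cm/s.
12–13 s: v starts -3 cm/s; Δx = -3·1 + ½·-12·1² = -9 cm; v ends -15 cm/s.
13–17 s: v starts -15 cm/s; Δx = -15·4 + ½·-4·4² = -92 cm; v ends -31 cm/s.
x(17) = -2 + Σ Δx = -409 cm.

-409 cm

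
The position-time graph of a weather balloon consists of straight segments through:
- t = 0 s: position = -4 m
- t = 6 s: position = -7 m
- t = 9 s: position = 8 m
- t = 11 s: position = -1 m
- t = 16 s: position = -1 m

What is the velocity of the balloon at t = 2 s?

-0.5 m/s

Velocity is the slope of the x-t graph on 0–6 s: (-7 − -4)/(6 − 0) = -0.5 m/s.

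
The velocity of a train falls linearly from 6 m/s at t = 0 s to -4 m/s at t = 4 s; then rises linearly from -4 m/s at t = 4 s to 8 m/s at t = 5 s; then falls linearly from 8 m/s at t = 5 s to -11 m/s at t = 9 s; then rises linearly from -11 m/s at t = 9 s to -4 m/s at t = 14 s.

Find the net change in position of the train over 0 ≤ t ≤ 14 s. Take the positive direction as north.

-37.5 m

Net displacement equals the area under the velocity-time graph (areas below the axis count negative).
0–4 s: ½(6 + -4)(4) = 4 m
4–5 s: ½(-4 + 8)(1) = 2 m
5–9 s: ½(8 + -11)(4) = -6 m
9–14 s: ½(-11 + -4)(5) = -37.5 m
Net displacement = -37.5 m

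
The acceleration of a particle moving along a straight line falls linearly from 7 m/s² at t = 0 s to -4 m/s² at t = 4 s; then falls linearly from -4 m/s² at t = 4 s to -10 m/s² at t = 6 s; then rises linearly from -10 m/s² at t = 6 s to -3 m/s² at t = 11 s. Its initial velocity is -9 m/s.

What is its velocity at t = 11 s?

Δv equals the area under the a-t graph; then v = v₀ + Δv.
0–4 s: ½(7 + -4)(4) = 6 m/s
4–6 s: ½(-4 + -10)(2) = -14 m/s
6–11 s: ½(-10 + -3)(5) = -32.5 m/s
Δv = -40.5 m/s, so v(11) = -9 + (-40.5) = -49.5 m/s.

-49.5 m/s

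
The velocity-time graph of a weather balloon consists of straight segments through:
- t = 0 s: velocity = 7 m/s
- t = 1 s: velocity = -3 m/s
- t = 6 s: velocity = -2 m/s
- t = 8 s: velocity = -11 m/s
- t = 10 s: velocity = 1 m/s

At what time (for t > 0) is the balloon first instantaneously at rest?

v changes sign on 0–1 s (from 7 to -3); the graph is linear there, so v = 0 at t = 0 + (-7)·(1 − 0)/(-3 − 7) = 0.7 s.

t = 0.7 s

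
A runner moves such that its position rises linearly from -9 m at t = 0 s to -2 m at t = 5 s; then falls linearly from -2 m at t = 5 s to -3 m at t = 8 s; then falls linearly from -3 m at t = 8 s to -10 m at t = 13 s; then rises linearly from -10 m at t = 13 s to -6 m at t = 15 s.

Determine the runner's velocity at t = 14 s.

2 m/s

Velocity is the slope of the x-t graph on 13–15 s: (-6 − -10)/(15 − 13) = 2 m/s.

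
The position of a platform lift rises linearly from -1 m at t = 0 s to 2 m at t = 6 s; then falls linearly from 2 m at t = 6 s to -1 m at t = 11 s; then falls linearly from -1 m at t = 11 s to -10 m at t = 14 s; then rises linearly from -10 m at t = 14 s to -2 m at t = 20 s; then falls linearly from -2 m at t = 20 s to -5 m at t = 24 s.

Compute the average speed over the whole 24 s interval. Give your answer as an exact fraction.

Average speed = (total path length)/(elapsed time); on a piecewise-linear x-t graph the path length is Σ|Δx|.
0–6 s: |Δx| = |2 − -1| = 3 m
6–11 s: |Δx| = |-1 − 2| = 3 m
11–14 s: |Δx| = |-10 − -1| = 9 m
14–20 s: |Δx| = |-2 − -10| = 8 m
20–24 s: |Δx| = |-5 − -2| = 3 m
Total path = 26 m; average speed = 26/24 = 13/12 m/s.

13/12 m/s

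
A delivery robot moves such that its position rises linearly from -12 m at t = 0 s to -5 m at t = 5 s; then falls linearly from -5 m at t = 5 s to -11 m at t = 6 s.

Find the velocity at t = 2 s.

Velocity is the slope of the x-t graph on 0–5 s: (-5 − -12)/(5 − 0) = 1.4 m/s.

1.4 m/s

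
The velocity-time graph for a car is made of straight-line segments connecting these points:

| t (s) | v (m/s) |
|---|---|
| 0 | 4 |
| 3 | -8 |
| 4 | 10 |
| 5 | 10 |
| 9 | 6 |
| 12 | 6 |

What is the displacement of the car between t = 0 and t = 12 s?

55 m

Displacement is the signed area under the v-t curve.
0–3 s: ½(4 + -8)(3) = -6 m
3–4 s: ½(-8 + 10)(1) = 1 m
4–5 s: 10 × 1 = 10 m
5–9 s: ½(10 + 6)(4) = 32 m
9–12 s: 6 × 3 = 18 m
Net displacement = 55 m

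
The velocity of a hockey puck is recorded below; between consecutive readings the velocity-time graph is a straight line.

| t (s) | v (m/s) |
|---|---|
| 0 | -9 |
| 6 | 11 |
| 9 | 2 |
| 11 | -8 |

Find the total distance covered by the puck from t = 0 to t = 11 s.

56.6 m

Distance (not displacement) is the total path length: add the absolute areas under v-t.
0–6 s: v = 0 at t = 2.7 s; triangle areas 12.15 + 18.15 = 30.3 m
6–9 s: |½(11 + 2)(3)| = 19.5 m
9–11 s: v = 0 at t = 9.4 s; triangle areas 0.4 + 6.4 = 6.8 m
Total distance = 56.6 m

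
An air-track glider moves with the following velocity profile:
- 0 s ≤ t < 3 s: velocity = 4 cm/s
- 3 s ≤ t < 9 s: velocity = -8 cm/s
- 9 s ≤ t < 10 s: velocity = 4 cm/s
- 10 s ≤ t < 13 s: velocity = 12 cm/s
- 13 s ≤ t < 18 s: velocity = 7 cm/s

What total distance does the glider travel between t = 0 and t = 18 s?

135 cm

Distance (not displacement) is the total path length: add the absolute areas under v-t.
0–3 s: |4| × 3 = 12 cm
3–9 s: |-8| × 6 = 48 cm
9–10 s: |4| × 1 = 4 cm
10–13 s: |12| × 3 = 36 cm
13–18 s: |7| × 5 = 35 cm
Total distance = 135 cm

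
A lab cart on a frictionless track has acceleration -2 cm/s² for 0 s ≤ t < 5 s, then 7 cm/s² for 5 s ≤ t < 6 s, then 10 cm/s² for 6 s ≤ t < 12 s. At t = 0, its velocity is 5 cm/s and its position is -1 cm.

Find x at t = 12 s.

On each constant-a segment, Δv = aΔt and Δx = v₀Δt + ½aΔt²; chain segment to segment.
0–5 s: v starts 5 cm/s; Δx = 5·5 + ½·-2·5² = 0 cm; v ends -5 cm/s.
5–6 s: v starts -5 cm/s; Δx = -5·1 + ½·7·1² = -1.5 cm; v ends 2 cm/s.
6–12 s: v starts 2 cm/s; Δx = 2·6 + ½·10·6² = 192 cm; v ends 62 cm/s.
x(12) = -1 + Σ Δx = 189.5 cm.

189.5 cm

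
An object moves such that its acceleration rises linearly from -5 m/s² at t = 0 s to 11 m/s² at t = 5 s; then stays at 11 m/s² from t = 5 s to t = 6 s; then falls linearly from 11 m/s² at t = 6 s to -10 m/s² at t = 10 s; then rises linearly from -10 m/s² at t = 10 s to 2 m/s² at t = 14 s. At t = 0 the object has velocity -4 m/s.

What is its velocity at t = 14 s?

8 m/s

Δv equals the area under the a-t graph; then v = v₀ + Δv.
0–5 s: ½(-5 + 11)(5) = 15 m/s
5–6 s: 11 × 1 = 11 m/s
6–10 s: ½(11 + -10)(4) = 2 m/s
10–14 s: ½(-10 + 2)(4) = -16 m/s
Δv = 12 m/s, so v(14) = -4 + (12) = 8 m/s.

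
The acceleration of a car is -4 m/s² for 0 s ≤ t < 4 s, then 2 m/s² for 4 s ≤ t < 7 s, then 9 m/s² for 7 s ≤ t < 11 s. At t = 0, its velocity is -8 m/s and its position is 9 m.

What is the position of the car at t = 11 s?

-118 m

On each constant-a segment, Δv = aΔt and Δx = v₀Δt + ½aΔt²; chain segment to segment.
0–4 s: v starts -8 m/s; Δx = -8·4 + ½·-4·4² = -64 m; v ends -24 m/s.
4–7 s: v starts -24 m/s; Δx = -24·3 + ½·2·3² = -63 m; v ends -18 m/s.
7–11 s: v starts -18 m/s; Δx = -18·4 + ½·9·4² = 0 m; v ends 18 m/s.
x(11) = 9 + Σ Δx = -118 m.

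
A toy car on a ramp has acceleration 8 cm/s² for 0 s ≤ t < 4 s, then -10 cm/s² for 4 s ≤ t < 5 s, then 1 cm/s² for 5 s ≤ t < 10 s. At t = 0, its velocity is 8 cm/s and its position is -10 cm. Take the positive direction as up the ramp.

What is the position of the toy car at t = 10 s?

283.5 cm

On each constant-a segment, Δv = aΔt and Δx = v₀Δt + ½aΔt²; chain segment to segment.
0–4 s: v starts 8 cm/s; Δx = 8·4 + ½·8·4² = 96 cm; v ends 40 cm/s.
4–5 s: v starts 40 cm/s; Δx = 40·1 + ½·-10·1² = 35 cm; v ends 30 cm/s.
5–10 s: v starts 30 cm/s; Δx = 30·5 + ½·1·5² = 162.5 cm; v ends 35 cm/s.
x(10) = -10 + Σ Δx = 283.5 cm.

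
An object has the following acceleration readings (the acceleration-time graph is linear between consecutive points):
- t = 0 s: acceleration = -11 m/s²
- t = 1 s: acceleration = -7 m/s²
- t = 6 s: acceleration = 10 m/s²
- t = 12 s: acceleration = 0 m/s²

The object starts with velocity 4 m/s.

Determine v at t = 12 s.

32.5 m/s

Δv equals the area under the a-t graph; then v = v₀ + Δv.
0–1 s: ½(-11 + -7)(1) = -9 m/s
1–6 s: ½(-7 + 10)(5) = 7.5 m/s
6–12 s: ½(10 + 0)(6) = 30 m/s
Δv = 28.5 m/s, so v(12) = 4 + (28.5) = 32.5 m/s.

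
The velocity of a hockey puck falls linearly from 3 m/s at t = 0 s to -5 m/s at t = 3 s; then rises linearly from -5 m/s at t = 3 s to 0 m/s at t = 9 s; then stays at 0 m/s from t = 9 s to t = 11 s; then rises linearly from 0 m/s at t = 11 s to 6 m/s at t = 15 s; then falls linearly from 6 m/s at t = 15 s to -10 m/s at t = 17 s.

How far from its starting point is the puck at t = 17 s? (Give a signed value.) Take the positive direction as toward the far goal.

-10 m

Displacement is the signed area under the v-t curve.
0–3 s: ½(3 + -5)(3) = -3 m
3–9 s: ½(-5 + 0)(6) = -15 m
9–11 s: 0 × 2 = 0 m
11–15 s: ½(0 + 6)(4) = 12 m
15–17 s: ½(6 + -10)(2) = -4 m
Net displacement = -10 m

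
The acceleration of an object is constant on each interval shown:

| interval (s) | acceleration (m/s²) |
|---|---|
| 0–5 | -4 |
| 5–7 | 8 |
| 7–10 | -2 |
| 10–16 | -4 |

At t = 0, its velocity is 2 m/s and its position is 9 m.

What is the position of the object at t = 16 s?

On each constant-a segment, Δv = aΔt and Δx = v₀Δt + ½aΔt²; chain segment to segment.
0–5 s: v starts 2 m/s; Δx = 2·5 + ½·-4·5² = -40 m; v ends -18 m/s.
5–7 s: v starts -18 m/s; Δx = -18·2 + ½·8·2² = -20 m; v ends -2 m/s.
7–10 s: v starts -2 m/s; Δx = -2·3 + ½·-2·3² = -15 m; v ends -8 m/s.
10–16 s: v starts -8 m/s; Δx = -8·6 + ½·-4·6² = -120 m; v ends -32 m/s.
x(16) = 9 + Σ Δx = -186 m.

-186 m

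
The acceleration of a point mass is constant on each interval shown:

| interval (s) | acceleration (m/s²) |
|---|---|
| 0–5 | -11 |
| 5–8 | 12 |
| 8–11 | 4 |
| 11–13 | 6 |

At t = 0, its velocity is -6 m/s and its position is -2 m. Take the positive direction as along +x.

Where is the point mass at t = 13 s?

On each constant-a segment, Δv = aΔt and Δx = v₀Δt + ½aΔt²; chain segment to segment.
0–5 s: v starts -6 m/s; Δx = -6·5 + ½·-11·5² = -167.5 m; v ends -61 m/s.
5–8 s: v starts -61 m/s; Δx = -61·3 + ½·12·3² = -129 m; v ends -25 m/s.
8–11 s: v starts -25 m/s; Δx = -25·3 + ½·4·3² = -57 m; v ends -13 m/s.
11–13 s: v starts -13 m/s; Δx = -13·2 + ½·6·2² = -14 m; v ends -1 m/s.
x(13) = -2 + Σ Δx = -369.5 m.

-369.5 m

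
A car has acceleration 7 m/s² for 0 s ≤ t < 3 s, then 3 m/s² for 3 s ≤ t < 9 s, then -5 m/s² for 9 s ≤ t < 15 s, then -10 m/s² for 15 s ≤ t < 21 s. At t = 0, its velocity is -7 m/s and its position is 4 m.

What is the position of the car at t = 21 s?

On each constant-a segment, Δv = aΔt and Δx = v₀Δt + ½aΔt²; chain segment to segment.
0–3 s: v starts -7 m/s; Δx = -7·3 + ½·7·3² = 10.5 m; v ends 14 m/s.
3–9 s: v starts 14 m/s; Δx = 14·6 + ½·3·6² = 138 m; v ends 32 m/s.
9–15 s: v starts 32 m/s; Δx = 32·6 + ½·-5·6² = 102 m; v ends 2 m/s.
15–21 s: v starts 2 m/s; Δx = 2·6 + ½·-10·6² = -168 m; v ends -58 m/s.
x(21) = 4 + Σ Δx = 86.5 m.

86.5 m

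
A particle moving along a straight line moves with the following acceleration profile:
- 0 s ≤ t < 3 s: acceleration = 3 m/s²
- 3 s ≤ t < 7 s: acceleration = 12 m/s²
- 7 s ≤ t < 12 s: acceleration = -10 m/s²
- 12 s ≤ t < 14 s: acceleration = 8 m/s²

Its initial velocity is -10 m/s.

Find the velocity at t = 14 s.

13 m/s

Δv equals the area under the a-t graph; then v = v₀ + Δv.
0–3 s: 3 × 3 = 9 m/s
3–7 s: 12 × 4 = 48 m/s
7–12 s: -10 × 5 = -50 m/s
12–14 s: 8 × 2 = 16 m/s
Δv = 23 m/s, so v(14) = -10 + (23) = 13 m/s.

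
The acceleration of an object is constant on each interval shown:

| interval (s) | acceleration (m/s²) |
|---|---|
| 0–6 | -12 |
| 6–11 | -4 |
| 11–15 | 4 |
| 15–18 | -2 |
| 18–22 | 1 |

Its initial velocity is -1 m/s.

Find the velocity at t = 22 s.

Δv equals the area under the a-t graph; then v = v₀ + Δv.
0–6 s: -12 × 6 = -72 m/s
6–11 s: -4 × 5 = -20 m/s
11–15 s: 4 × 4 = 16 m/s
15–18 s: -2 × 3 = -6 m/s
18–22 s: 1 × 4 = 4 m/s
Δv = -78 m/s, so v(22) = -1 + (-78) = -79 m/s.

-79 m/s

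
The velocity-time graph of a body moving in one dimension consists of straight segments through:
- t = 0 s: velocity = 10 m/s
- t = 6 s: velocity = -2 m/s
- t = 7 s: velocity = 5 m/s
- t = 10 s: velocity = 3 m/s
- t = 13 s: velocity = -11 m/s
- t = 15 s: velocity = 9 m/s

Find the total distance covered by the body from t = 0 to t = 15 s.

Distance (not displacement) is the total path length: add the absolute areas under v-t.
0–6 s: v = 0 at t = 5 s; triangle areas 25 + 1 = 26 m
6–7 s: v = 0 at t = 44/7 s; triangle areas 2/7 + 25/14 = 29/14 m
7–10 s: |½(5 + 3)(3)| = 12 m
10–13 s: v = 0 at t = 149/14 s; triangle areas 27/28 + 363/28 = 195/14 m
13–15 s: v = 0 at t = 14.1 s; triangle areas 6.05 + 4.05 = 10.1 m
Total distance = 64.1 m

64.1 m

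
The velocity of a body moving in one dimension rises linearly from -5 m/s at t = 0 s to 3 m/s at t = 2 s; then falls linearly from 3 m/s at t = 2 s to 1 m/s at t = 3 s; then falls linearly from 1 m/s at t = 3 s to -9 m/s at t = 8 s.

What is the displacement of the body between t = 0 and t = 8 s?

-20 m

Net displacement equals the area under the velocity-time graph (areas below the axis count negative).
0–2 s: ½(-5 + 3)(2) = -2 m
2–3 s: ½(3 + 1)(1) = 2 m
3–8 s: ½(1 + -9)(5) = -20 m
Net displacement = -20 m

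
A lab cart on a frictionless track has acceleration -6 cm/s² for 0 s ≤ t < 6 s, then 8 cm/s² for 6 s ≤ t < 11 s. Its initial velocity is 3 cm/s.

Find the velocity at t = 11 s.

Δv equals the area under the a-t graph; then v = v₀ + Δv.
0–6 s: -6 × 6 = -36 cm/s
6–11 s: 8 × 5 = 40 cm/s
Δv = 4 cm/s, so v(11) = 3 + (4) = 7 cm/s.

7 cm/s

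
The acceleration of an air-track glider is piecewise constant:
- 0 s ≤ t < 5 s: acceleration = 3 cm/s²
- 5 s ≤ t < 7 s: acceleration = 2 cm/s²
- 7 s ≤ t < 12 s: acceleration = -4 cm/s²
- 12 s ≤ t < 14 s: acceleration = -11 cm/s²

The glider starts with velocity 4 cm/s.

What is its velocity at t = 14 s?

Δv equals the area under the a-t graph; then v = v₀ + Δv.
0–5 s: 3 × 5 = 15 cm/s
5–7 s: 2 × 2 = 4 cm/s
7–12 s: -4 × 5 = -20 cm/s
12–14 s: -11 × 2 = -22 cm/s
Δv = -23 cm/s, so v(14) = 4 + (-23) = -19 cm/s.

-19 cm/s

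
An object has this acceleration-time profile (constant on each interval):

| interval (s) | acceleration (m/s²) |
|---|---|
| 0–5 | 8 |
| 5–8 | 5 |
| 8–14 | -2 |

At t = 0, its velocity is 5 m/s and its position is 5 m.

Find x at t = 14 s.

611.5 m

On each constant-a segment, Δv = aΔt and Δx = v₀Δt + ½aΔt²; chain segment to segment.
0–5 s: v starts 5 m/s; Δx = 5·5 + ½·8·5² = 125 m; v ends 45 m/s.
5–8 s: v starts 45 m/s; Δx = 45·3 + ½·5·3² = 157.5 m; v ends 60 m/s.
8–14 s: v starts 60 m/s; Δx = 60·6 + ½·-2·6² = 324 m; v ends 48 m/s.
x(14) = 5 + Σ Δx = 611.5 m.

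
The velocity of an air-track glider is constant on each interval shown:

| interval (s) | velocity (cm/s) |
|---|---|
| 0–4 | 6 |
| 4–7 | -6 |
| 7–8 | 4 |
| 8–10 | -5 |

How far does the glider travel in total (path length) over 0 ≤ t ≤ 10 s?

56 cm

Total distance travelled is ∫|v| dt — sum the magnitudes of each area piece.
0–4 s: |6| × 4 = 24 cm
4–7 s: |-6| × 3 = 18 cm
7–8 s: |4| × 1 = 4 cm
8–10 s: |-5| × 2 = 10 cm
Total distance = 56 cm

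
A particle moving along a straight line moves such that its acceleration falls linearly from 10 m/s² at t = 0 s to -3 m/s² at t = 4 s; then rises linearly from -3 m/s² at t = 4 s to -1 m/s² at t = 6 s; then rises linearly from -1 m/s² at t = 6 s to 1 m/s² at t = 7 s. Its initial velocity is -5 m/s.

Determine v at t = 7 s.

Δv equals the area under the a-t graph; then v = v₀ + Δv.
0–4 s: ½(10 + -3)(4) = 14 m/s
4–6 s: ½(-3 + -1)(2) = -4 m/s
6–7 s: ½(-1 + 1)(1) = 0 m/s
Δv = 10 m/s, so v(7) = -5 + (10) = 5 m/s.

5 m/s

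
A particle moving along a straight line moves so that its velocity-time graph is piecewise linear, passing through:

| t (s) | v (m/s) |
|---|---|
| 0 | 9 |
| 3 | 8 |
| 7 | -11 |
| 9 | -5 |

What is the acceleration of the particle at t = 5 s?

-4.75 m/s²

Acceleration is the slope of the v-t graph on 3–7 s: (-11 − 8)/(7 − 3) = -4.75 m/s².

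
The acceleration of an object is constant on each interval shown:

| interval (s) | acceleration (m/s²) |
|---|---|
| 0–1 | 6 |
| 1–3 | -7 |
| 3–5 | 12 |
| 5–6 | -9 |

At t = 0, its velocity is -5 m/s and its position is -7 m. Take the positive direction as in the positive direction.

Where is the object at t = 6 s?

-16.5 m

On each constant-a segment, Δv = aΔt and Δx = v₀Δt + ½aΔt²; chain segment to segment.
0–1 s: v starts -5 m/s; Δx = -5·1 + ½·6·1² = -2 m; v ends 1 m/s.
1–3 s: v starts 1 m/s; Δx = 1·2 + ½·-7·2² = -12 m; v ends -13 m/s.
3–5 s: v starts -13 m/s; Δx = -13·2 + ½·12·2² = -2 m; v ends 11 m/s.
5–6 s: v starts 11 m/s; Δx = 11·1 + ½·-9·1² = 6.5 m; v ends 2 m/s.
x(6) = -7 + Σ Δx = -16.5 m.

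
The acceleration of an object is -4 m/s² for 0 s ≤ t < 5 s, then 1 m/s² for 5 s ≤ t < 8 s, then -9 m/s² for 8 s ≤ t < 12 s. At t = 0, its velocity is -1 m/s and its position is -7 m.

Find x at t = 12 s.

-264.5 m

On each constant-a segment, Δv = aΔt and Δx = v₀Δt + ½aΔt²; chain segment to segment.
0–5 s: v starts -1 m/s; Δx = -1·5 + ½·-4·5² = -55 m; v ends -21 m/s.
5–8 s: v starts -21 m/s; Δx = -21·3 + ½·1·3² = -58.5 m; v ends -18 m/s.
8–12 s: v starts -18 m/s; Δx = -18·4 + ½·-9·4² = -144 m; v ends -54 m/s.
x(12) = -7 + Σ Δx = -264.5 m.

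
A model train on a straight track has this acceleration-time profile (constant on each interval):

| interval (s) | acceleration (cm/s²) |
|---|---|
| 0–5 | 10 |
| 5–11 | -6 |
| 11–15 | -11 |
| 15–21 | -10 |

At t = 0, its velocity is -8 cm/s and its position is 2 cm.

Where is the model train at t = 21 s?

-241 cm

On each constant-a segment, Δv = aΔt and Δx = v₀Δt + ½aΔt²; chain segment to segment.
0–5 s: v starts -8 cm/s; Δx = -8·5 + ½·10·5² = 85 cm; v ends 42 cm/s.
5–11 s: v starts 42 cm/s; Δx = 42·6 + ½·-6·6² = 144 cm; v ends 6 cm/s.
11–15 s: v starts 6 cm/s; Δx = 6·4 + ½·-11·4² = -64 cm; v ends -38 cm/s.
15–21 s: v starts -38 cm/s; Δx = -38·6 + ½·-10·6² = -408 cm; v ends -98 cm/s.
x(21) = 2 + Σ Δx = -241 cm.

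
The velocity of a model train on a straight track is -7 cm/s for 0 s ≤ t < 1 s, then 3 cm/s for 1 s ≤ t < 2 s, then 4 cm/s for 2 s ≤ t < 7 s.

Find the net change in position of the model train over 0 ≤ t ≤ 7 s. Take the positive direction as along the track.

16 cm

Displacement is the signed area under the v-t curve.
0–1 s: -7 × 1 = -7 cm
1–2 s: 3 × 1 = 3 cm
2–7 s: 4 × 5 = 20 cm
Net displacement = 16 cm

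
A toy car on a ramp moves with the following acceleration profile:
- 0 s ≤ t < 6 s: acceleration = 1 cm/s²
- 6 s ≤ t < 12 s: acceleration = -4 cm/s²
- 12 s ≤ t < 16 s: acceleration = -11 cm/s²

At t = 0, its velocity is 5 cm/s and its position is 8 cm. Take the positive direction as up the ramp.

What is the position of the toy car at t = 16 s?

-90 cm

On each constant-a segment, Δv = aΔt and Δx = v₀Δt + ½aΔt²; chain segment to segment.
0–6 s: v starts 5 cm/s; Δx = 5·6 + ½·1·6² = 48 cm; v ends 11 cm/s.
6–12 s: v starts 11 cm/s; Δx = 11·6 + ½·-4·6² = -6 cm; v ends -13 cm/s.
12–16 s: v starts -13 cm/s; Δx = -13·4 + ½·-11·4² = -140 cm; v ends -57 cm/s.
x(16) = 8 + Σ Δx = -90 cm.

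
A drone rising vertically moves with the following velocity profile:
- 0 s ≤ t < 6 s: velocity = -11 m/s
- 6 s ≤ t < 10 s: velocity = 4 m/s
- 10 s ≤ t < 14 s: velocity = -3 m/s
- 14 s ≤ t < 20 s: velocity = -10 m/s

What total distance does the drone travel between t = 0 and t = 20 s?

Total distance travelled is ∫|v| dt — sum the magnitudes of each area piece.
0–6 s: |-11| × 6 = 66 m
6–10 s: |4| × 4 = 16 m
10–14 s: |-3| × 4 = 12 m
14–20 s: |-10| × 6 = 60 m
Total distance = 154 m

154 m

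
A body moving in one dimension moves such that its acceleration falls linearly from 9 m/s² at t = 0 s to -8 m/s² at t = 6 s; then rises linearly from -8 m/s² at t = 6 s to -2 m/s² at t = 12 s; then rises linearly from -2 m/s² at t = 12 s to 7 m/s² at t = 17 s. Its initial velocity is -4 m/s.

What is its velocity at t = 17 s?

-18.5 m/s

Δv equals the area under the a-t graph; then v = v₀ + Δv.
0–6 s: ½(9 + -8)(6) = 3 m/s
6–12 s: ½(-8 + -2)(6) = -30 m/s
12–17 s: ½(-2 + 7)(5) = 12.5 m/s
Δv = -14.5 m/s, so v(17) = -4 + (-14.5) = -18.5 m/s.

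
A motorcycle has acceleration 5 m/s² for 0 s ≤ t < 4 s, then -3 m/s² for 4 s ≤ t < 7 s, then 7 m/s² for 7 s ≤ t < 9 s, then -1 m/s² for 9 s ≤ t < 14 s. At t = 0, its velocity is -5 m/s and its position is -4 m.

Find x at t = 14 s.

161 m

On each constant-a segment, Δv = aΔt and Δx = v₀Δt + ½aΔt²; chain segment to segment.
0–4 s: v starts -5 m/s; Δx = -5·4 + ½·5·4² = 20 m; v ends 15 m/s.
4–7 s: v starts 15 m/s; Δx = 15·3 + ½·-3·3² = 31.5 m; v ends 6 m/s.
7–9 s: v starts 6 m/s; Δx = 6·2 + ½·7·2² = 26 m; v ends 20 m/s.
9–14 s: v starts 20 m/s; Δx = 20·5 + ½·-1·5² = 87.5 m; v ends 15 m/s.
x(14) = -4 + Σ Δx = 161 m.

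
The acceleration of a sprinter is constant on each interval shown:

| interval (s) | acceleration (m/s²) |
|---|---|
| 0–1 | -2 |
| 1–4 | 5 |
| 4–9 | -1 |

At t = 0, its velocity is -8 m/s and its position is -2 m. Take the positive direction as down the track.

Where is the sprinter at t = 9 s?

On each constant-a segment, Δv = aΔt and Δx = v₀Δt + ½aΔt²; chain segment to segment.
0–1 s: v starts -8 m/s; Δx = -8·1 + ½·-2·1² = -9 m; v ends -10 m/s.
1–4 s: v starts -10 m/s; Δx = -10·3 + ½·5·3² = -7.5 m; v ends 5 m/s.
4–9 s: v starts 5 m/s; Δx = 5·5 + ½·-1·5² = 12.5 m; v ends 0 m/s.
x(9) = -2 + Σ Δx = -6 m.

-6 m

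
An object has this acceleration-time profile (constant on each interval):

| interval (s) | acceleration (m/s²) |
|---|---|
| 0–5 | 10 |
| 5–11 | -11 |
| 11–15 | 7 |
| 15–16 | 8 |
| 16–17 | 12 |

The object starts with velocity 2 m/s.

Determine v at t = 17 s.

34 m/s

Δv equals the area under the a-t graph; then v = v₀ + Δv.
0–5 s: 10 × 5 = 50 m/s
5–11 s: -11 × 6 = -66 m/s
11–15 s: 7 × 4 = 28 m/s
15–16 s: 8 × 1 = 8 m/s
16–17 s: 12 × 1 = 12 m/s
Δv = 32 m/s, so v(17) = 2 + (32) = 34 m/s.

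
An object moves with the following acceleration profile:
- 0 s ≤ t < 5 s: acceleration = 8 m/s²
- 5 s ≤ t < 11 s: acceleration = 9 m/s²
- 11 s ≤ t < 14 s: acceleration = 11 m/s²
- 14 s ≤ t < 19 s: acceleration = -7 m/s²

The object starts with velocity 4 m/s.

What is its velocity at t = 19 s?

96 m/s

Δv equals the area under the a-t graph; then v = v₀ + Δv.
0–5 s: 8 × 5 = 40 m/s
5–11 s: 9 × 6 = 54 m/s
11–14 s: 11 × 3 = 33 m/s
14–19 s: -7 × 5 = -35 m/s
Δv = 92 m/s, so v(19) = 4 + (92) = 96 m/s.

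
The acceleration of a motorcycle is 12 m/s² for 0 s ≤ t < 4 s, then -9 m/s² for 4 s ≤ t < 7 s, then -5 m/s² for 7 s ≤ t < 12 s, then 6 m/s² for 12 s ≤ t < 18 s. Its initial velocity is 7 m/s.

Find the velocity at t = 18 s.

Δv equals the area under the a-t graph; then v = v₀ + Δv.
0–4 s: 12 × 4 = 48 m/s
4–7 s: -9 × 3 = -27 m/s
7–12 s: -5 × 5 = -25 m/s
12–18 s: 6 × 6 = 36 m/s
Δv = 32 m/s, so v(18) = 7 + (32) = 39 m/s.

39 m/s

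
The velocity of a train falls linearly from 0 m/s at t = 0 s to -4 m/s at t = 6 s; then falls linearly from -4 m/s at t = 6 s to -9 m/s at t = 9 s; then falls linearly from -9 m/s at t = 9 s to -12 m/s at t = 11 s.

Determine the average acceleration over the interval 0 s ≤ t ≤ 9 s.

-1 m/s²

Average acceleration = Δv/Δt = (-9 − 0)/(9 − 0) = -1 m/s².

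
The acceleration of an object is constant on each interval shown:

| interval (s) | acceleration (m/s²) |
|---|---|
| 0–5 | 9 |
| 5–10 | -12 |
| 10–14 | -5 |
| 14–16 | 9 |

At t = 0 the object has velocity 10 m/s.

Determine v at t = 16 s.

Δv equals the area under the a-t graph; then v = v₀ + Δv.
0–5 s: 9 × 5 = 45 m/s
5–10 s: -12 × 5 = -60 m/s
10–14 s: -5 × 4 = -20 m/s
14–16 s: 9 × 2 = 18 m/s
Δv = -17 m/s, so v(16) = 10 + (-17) = -7 m/s.

-7 m/s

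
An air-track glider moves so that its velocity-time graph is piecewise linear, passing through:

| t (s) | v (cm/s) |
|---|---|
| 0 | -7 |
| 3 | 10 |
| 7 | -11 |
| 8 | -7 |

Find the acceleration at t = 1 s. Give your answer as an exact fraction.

17/3 cm/s²

Acceleration is the slope of the v-t graph on 0–3 s: (10 − -7)/(3 − 0) = 17/3 cm/s².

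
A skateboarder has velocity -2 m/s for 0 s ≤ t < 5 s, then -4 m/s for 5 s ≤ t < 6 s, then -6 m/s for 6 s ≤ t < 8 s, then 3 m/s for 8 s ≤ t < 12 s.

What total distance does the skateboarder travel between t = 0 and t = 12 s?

38 m

Total distance travelled is ∫|v| dt — sum the magnitudes of each area piece.
0–5 s: |-2| × 5 = 10 m
5–6 s: |-4| × 1 = 4 m
6–8 s: |-6| × 2 = 12 m
8–12 s: |3| × 4 = 12 m
Total distance = 38 m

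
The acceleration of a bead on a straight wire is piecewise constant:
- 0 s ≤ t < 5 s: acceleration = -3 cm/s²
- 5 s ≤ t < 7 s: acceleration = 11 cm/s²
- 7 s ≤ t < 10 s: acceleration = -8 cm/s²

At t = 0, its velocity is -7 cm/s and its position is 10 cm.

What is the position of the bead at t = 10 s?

On each constant-a segment, Δv = aΔt and Δx = v₀Δt + ½aΔt²; chain segment to segment.
0–5 s: v starts -7 cm/s; Δx = -7·5 + ½·-3·5² = -72.5 cm; v ends -22 cm/s.
5–7 s: v starts -22 cm/s; Δx = -22·2 + ½·11·2² = -22 cm; v ends 0 cm/s.
7–10 s: v starts 0 cm/s; Δx = 0·3 + ½·-8·3² = -36 cm; v ends -24 cm/s.
x(10) = 10 + Σ Δx = -120.5 cm.

-120.5 cm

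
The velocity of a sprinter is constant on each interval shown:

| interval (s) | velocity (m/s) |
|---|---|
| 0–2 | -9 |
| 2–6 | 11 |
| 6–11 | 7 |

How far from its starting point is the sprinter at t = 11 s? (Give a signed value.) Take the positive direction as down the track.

Displacement is the signed area under the v-t curve.
0–2 s: -9 × 2 = -18 m
2–6 s: 11 × 4 = 44 m
6–11 s: 7 × 5 = 35 m
Net displacement = 61 m

61 m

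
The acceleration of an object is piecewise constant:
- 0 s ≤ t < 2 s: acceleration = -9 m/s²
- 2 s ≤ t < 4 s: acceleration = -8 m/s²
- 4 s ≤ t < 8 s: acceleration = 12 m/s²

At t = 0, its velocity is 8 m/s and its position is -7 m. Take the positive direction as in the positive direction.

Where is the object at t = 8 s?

On each constant-a segment, Δv = aΔt and Δx = v₀Δt + ½aΔt²; chain segment to segment.
0–2 s: v starts 8 m/s; Δx = 8·2 + ½·-9·2² = -2 m; v ends -10 m/s.
2–4 s: v starts -10 m/s; Δx = -10·2 + ½·-8·2² = -36 m; v ends -26 m/s.
4–8 s: v starts -26 m/s; Δx = -26·4 + ½·12·4² = -8 m; v ends 22 m/s.
x(8) = -7 + Σ Δx = -53 m.

-53 m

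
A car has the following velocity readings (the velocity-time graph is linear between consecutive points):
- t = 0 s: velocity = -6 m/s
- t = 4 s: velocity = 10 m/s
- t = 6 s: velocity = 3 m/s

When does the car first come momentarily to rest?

t = 1.5 s

v changes sign on 0–4 s (from -6 to 10); the graph is linear there, so v = 0 at t = 0 + (6)·(4 − 0)/(10 − -6) = 1.5 s.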